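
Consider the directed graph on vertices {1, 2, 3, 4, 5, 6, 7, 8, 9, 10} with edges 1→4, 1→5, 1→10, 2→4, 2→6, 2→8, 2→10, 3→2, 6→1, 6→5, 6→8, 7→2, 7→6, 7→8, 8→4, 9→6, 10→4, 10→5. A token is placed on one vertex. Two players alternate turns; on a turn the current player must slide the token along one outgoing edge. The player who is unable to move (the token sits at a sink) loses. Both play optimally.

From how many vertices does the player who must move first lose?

Label each position W (a win for the player to move) or L (a loss). A position with no legal move is L; any other position is W exactly when some move reaches an L, and L when every move reaches a W.
Every edge goes from a vertex to one that appears earlier in the order 5, 4, 10, 8, 1, 6, 2, 7, 9, 3, so processing vertices in that order labels each vertex after all of its successors.
5: no outgoing edge → L
4: no outgoing edge → L
10: can move to 4, which is L ⇒ W
8: can move to 4, which is L ⇒ W
1: can move to 4, which is L ⇒ W
6: can move to 5, which is L ⇒ W
2: can move to 4, which is L ⇒ W
7: moves to 2(W), 6(W), 8(W); every one is W ⇒ L
9: the only move is to 6(W), a W ⇒ L
3: the only move is to 2(W), a W ⇒ L
The L vertices are 3, 4, 5, 7, 9; that is 5 in all.

5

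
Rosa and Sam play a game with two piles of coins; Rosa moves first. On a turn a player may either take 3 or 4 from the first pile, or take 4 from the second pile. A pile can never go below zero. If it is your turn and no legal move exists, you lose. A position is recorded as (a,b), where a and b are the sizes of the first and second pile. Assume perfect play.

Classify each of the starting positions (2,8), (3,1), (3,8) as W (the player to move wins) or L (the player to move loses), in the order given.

Label each position W (a win for the player to move) or L (a loss). A position with no legal move is L; any other position is W exactly when some move reaches an L, and L when every move reaches a W.
No move ever increases a pile, so every position that can arise here has a ≤ 3 and b ≤ 8; it is enough to label the cells with 0 ≤ a ≤ 3 and 0 ≤ b ≤ 8.
Every move lowers a or b (never raises either), so fill the grid row by row in increasing a, and left to right within a row: each cell's successors are then already labelled.
      b=0  b=1  b=2  b=3  b=4  b=5  b=6  b=7  b=8
a=0:    L    L    L    L    W    W    W    W    L
a=1:    L    L    L    L    W    W    W    W    L
a=2:    L    L    L    L    W    W    W    W    L
a=3:    W    W    W    W    L    L    L    L    W
Cells with no legal move (terminal, hence L): (0,0), (0,1), (0,2), (0,3), (1,0), (1,1), (1,2), (1,3), (2,0), (2,1), (2,2), (2,3).
The remaining L cells, each justified by listing all of its moves:
(0,8): →(0,4)(W) only, which is W, so L
(1,8): →(1,4)(W) only, which is W, so L
(2,8): →(2,4)(W) only, which is W, so L
(3,4): →(0,4)(W), (3,0)(W) — all W, so L
(3,5): →(0,5)(W), (3,1)(W) — all W, so L
(3,6): →(0,6)(W), (3,2)(W) — all W, so L
(3,7): →(0,7)(W), (3,3)(W) — all W, so L
Every other cell has at least one move into one of the L cells above, so it is W.
(2,8): one of the L cells justified above, so L
(3,1): the move to (0,1) reaches an L cell, so W
(3,8): the move to (0,8) reaches an L cell, so W

(2,8): L, (3,1): W, (3,8): W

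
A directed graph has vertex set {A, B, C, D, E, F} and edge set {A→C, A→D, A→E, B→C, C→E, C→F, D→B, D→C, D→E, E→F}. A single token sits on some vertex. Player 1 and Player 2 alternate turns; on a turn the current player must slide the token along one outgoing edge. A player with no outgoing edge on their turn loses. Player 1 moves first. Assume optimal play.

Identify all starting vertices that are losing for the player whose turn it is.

A, B, F

Work bottom-up. With no move the player to move loses. Otherwise the position is W if at least one move leads to an L position for the opponent, and L if every move leads to a W.
Every edge goes from a vertex to one that appears earlier in the order F, E, C, B, D, A, so processing vertices in that order labels each vertex after all of its successors.
F: no outgoing edge → L
E: can move to F, which is L ⇒ W
C: can move to F, which is L ⇒ W
B: the only move is to C(W), a W ⇒ L
D: can move to B, which is L ⇒ W
A: moves to D(W), C(W), E(W); every one is W ⇒ L
The losing starting vertices are exactly the entries labelled L in this table (3 of them).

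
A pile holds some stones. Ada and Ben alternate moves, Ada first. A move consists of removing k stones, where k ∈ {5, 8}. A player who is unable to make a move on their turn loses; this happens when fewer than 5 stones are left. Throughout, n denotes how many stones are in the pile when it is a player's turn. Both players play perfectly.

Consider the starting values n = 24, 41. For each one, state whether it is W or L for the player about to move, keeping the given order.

Build the W/L table. Terminal = L. A non-terminal position is W if it has a move to some L; otherwise it is L.
n=0: no move → L
n=1: no move → L
n=2: no move → L
n=3: no move → L
n=4: no move → L
n=5: W (go to 0, an L position)
n=6: W (go to 1, an L position)
n=7: W (go to 2, an L position)
n=8: W (go to 3, an L position)
n=9: W (go to 4, an L position)
n=10: W (go to 2, an L position)
n=11: W (go to 3, an L position)
n=12: W (go to 4, an L position)
n=13: L (options 8(W), 5(W) are all W)
n=14: L (options 9(W), 6(W) are all W)
n=15: L (options 10(W), 7(W) are all W)
n=16: L (options 11(W), 8(W) are all W)
n=17: L (options 12(W), 9(W) are all W)
n=18: W (go to 13, an L position)
n=19: W (go to 14, an L position)
n=20: W (go to 15, an L position)
n=21: W (go to 16, an L position)
n=22: W (go to 17, an L position)
n=23: W (go to 15, an L position)
n=24: W (go to 16, an L position)
n=25: W (go to 17, an L position)
n=26: L (options 21(W), 18(W) are all W)
n=27: L (options 22(W), 19(W) are all W)
n=28: L (options 23(W), 20(W) are all W)
n=29: L (options 24(W), 21(W) are all W)
n=30: L (options 25(W), 22(W) are all W)
n=31: W (go to 26, an L position)
n=32: W (go to 27, an L position)
n=33: W (go to 28, an L position)
n=34: W (go to 29, an L position)
n=35: W (go to 30, an L position)
n=36: W (go to 28, an L position)
n=37: W (go to 29, an L position)
n=38: W (go to 30, an L position)
n=39: L (options 34(W), 31(W) are all W)
n=40: L (options 35(W), 32(W) are all W)
n=41: L (options 36(W), 33(W) are all W)

24: W, 41: L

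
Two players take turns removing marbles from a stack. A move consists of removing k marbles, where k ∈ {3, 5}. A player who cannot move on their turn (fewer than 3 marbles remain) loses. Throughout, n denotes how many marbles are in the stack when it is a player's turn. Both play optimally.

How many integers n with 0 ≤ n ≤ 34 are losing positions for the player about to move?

Build the W/L table. Terminal = L. A non-terminal position is W if it has a move to some L; otherwise it is L.
n=0: no move → L
n=1: no move → L
n=2: no move → L
n=3: W (go to 0, an L position)
n=4: W (go to 1, an L position)
n=5: W (go to 2, an L position)
n=6: W (go to 1, an L position)
n=7: W (go to 2, an L position)
n=8: L (options 5(W), 3(W) are all W)
n=9: L (options 6(W), 4(W) are all W)
n=10: L (options 7(W), 5(W) are all W)
n=11: W (go to 8, an L position)
n=12: W (go to 9, an L position)
n=13: W (go to 10, an L position)
n=14: W (go to 9, an L position)
n=15: W (go to 10, an L position)
n=16: L (options 13(W), 11(W) are all W)
n=17: L (options 14(W), 12(W) are all W)
n=18: L (options 15(W), 13(W) are all W)
n=19: W (go to 16, an L position)
n=20: W (go to 17, an L position)
n=21: W (go to 18, an L position)
n=22: W (go to 17, an L position)
n=23: W (go to 18, an L position)
n=24: L (options 21(W), 19(W) are all W)
n=25: L (options 22(W), 20(W) are all W)
n=26: L (options 23(W), 21(W) are all W)
n=27: W (go to 24, an L position)
n=28: W (go to 25, an L position)
n=29: W (go to 26, an L position)
n=30: W (go to 25, an L position)
n=31: W (go to 26, an L position)
n=32: L (options 29(W), 27(W) are all W)
n=33: L (options 30(W), 28(W) are all W)
n=34: L (options 31(W), 29(W) are all W)
L entries with 0 ≤ n ≤ 34: n = 0, 1, 2, 8, 9, 10, 16, 17, 18, 24, 25, 26, 32, 33, 34; that makes 15.

15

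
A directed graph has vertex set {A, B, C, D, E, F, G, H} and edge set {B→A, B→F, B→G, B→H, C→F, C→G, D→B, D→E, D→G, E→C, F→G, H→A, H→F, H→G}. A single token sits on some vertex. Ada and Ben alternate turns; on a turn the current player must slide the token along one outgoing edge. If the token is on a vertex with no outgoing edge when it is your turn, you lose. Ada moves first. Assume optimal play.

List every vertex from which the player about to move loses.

A, E, G

Compute win/loss labels from the base case upward. A position with no move is L. Any other position is W if it can reach an L in one move, else L.
Every edge goes from a vertex to one that appears earlier in the order A, G, F, C, H, E, B, D, so processing vertices in that order labels each vertex after all of its successors.
A: no outgoing edge → L
G: no outgoing edge → L
F: reaches L-position G → W
C: reaches L-position G → W
H: reaches L-position G → W
E: only reaches C(W), which is W → L
B: reaches L-position G → W
D: reaches L-position E → W
The losing starting vertices are exactly the entries labelled L in this table (3 of them).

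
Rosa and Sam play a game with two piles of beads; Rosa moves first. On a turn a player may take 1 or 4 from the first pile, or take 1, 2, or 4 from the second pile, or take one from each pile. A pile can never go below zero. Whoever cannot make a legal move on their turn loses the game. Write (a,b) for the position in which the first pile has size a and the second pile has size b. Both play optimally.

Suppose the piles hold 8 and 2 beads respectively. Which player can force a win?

Sam wins.

Positions with no move are L. A position that does have a move is losing for the player to move precisely when every available move leads to a winning position for the opponent. Fill in the labels:
No move ever increases a pile, so every position that can arise here has a ≤ 8 and b ≤ 2; it is enough to label the cells with 0 ≤ a ≤ 8 and 0 ≤ b ≤ 2.
Every move lowers a or b (never raises either), so fill the grid row by row in increasing a, and left to right within a row: each cell's successors are then already labelled.
      b=0  b=1  b=2
a=0:    L    W    W
a=1:    W    W    L
a=2:    L    W    W
a=3:    W    W    L
a=4:    W    L    W
a=5:    L    W    W
a=6:    W    W    L
a=7:    L    W    W
a=8:    W    W    L
Cells with no legal move (terminal, hence L): (0,0).
The remaining L cells, each justified by listing all of its moves:
(1,2): →(0,2)(W), (1,1)(W), (1,0)(W), (0,1)(W) — all W, so L
(2,0): →(1,0)(W) only, which is W, so L
(3,2): →(2,2)(W), (3,1)(W), (3,0)(W), (2,1)(W) — all W, so L
(4,1): →(3,1)(W), (0,1)(W), (4,0)(W), (3,0)(W) — all W, so L
(5,0): →(4,0)(W), (1,0)(W) — all W, so L
(6,2): →(5,2)(W), (2,2)(W), (6,1)(W), (6,0)(W), (5,1)(W) — all W, so L
(7,0): →(6,0)(W), (3,0)(W) — all W, so L
(8,2): →(7,2)(W), (4,2)(W), (8,1)(W), (8,0)(W), (7,1)(W) — all W, so L
Every other cell has at least one move into one of the L cells above, so it is W.
The starting position (8,2) is L: whatever Rosa does, the opponent receives a W position.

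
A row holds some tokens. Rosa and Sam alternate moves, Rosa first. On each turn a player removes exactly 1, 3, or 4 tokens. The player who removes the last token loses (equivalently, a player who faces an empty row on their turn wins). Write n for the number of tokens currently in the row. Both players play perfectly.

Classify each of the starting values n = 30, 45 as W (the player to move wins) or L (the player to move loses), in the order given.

30: W, 45: L

Label each position W (a win for the player to move) or L (a loss). A position with no legal move is W; any other position is W exactly when some move reaches an L, and L when every move reaches a W.
n=0: no move; the opponent has just taken the last token and therefore loses → W
n=1: only reaches 0(W), which is W → L
n=2: reaches L-position 1 → W
n=3: only reaches 2(W), 0(W), all W → L
n=4: reaches L-position 3 → W
n=5: reaches L-position 1 → W
n=6: reaches L-position 3 → W
n=7: reaches L-position 3 → W
n=8: only reaches 7(W), 5(W), 4(W), all W → L
n=9: reaches L-position 8 → W
n=10: only reaches 9(W), 7(W), 6(W), all W → L
n=11: reaches L-position 10 → W
n=12: reaches L-position 8 → W
n=13: reaches L-position 10 → W
n=14: reaches L-position 10 → W
n=15: only reaches 14(W), 12(W), 11(W), all W → L
n=16: reaches L-position 15 → W
n=17: only reaches 16(W), 14(W), 13(W), all W → L
n=18: reaches L-position 17 → W
n=19: reaches L-position 15 → W
n=20: reaches L-position 17 → W
n=21: reaches L-position 17 → W
n=22: only reaches 21(W), 19(W), 18(W), all W → L
n=23: reaches L-position 22 → W
n=24: only reaches 23(W), 21(W), 20(W), all W → L
n=25: reaches L-position 24 → W
n=26: reaches L-position 22 → W
n=27: reaches L-position 24 → W
n=28: reaches L-position 24 → W
n=29: only reaches 28(W), 26(W), 25(W), all W → L
n=30: reaches L-position 29 → W
n=31: only reaches 30(W), 28(W), 27(W), all W → L
n=32: reaches L-position 31 → W
n=33: reaches L-position 29 → W
n=34: reaches L-position 31 → W
n=35: reaches L-position 31 → W
n=36: only reaches 35(W), 33(W), 32(W), all W → L
n=37: reaches L-position 36 → W
n=38: only reaches 37(W), 35(W), 34(W), all W → L
n=39: reaches L-position 38 → W
n=40: reaches L-position 36 → W
n=41: reaches L-position 38 → W
n=42: reaches L-position 38 → W
n=43: only reaches 42(W), 40(W), 39(W), all W → L
n=44: reaches L-position 43 → W
n=45: only reaches 44(W), 42(W), 41(W), all W → L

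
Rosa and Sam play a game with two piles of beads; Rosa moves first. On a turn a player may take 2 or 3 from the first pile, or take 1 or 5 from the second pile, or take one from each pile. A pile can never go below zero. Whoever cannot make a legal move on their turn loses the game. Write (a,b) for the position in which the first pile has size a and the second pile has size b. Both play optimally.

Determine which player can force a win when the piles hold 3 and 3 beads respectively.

Sam wins.

Work bottom-up. With no move the player to move loses. Otherwise the position is W if at least one move leads to an L position for the opponent, and L if every move leads to a W.
No move ever increases a pile, so every position that can arise here has a ≤ 3 and b ≤ 3; it is enough to label the cells with 0 ≤ a ≤ 3 and 0 ≤ b ≤ 3.
Every move lowers a or b (never raises either), so fill the grid row by row in increasing a, and left to right within a row: each cell's successors are then already labelled.
      b=0  b=1  b=2  b=3
a=0:    L    W    L    W
a=1:    L    W    L    W
a=2:    W    W    W    W
a=3:    W    L    W    L
Cells with no legal move (terminal, hence L): (0,0), (1,0).
The remaining L cells, each justified by listing all of its moves:
(0,2): L (sole option (0,1)(W) is W)
(1,2): L (options (1,1)(W), (0,1)(W) are all W)
(3,1): L (options (1,1)(W), (0,1)(W), (3,0)(W), (2,0)(W) are all W)
(3,3): L (options (1,3)(W), (0,3)(W), (3,2)(W), (2,2)(W) are all W)
Every other cell has at least one move into one of the L cells above, so it is W.
Every move from (3,3) reaches a W position, so the mover loses.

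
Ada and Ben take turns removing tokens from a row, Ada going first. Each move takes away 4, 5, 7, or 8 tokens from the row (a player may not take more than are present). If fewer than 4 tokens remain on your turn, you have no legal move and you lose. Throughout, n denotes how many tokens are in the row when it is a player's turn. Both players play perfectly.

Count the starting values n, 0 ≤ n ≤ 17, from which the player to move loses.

Label each position W (a win for the player to move) or L (a loss). A position with no legal move is L; any other position is W exactly when some move reaches an L, and L when every move reaches a W.
n=0: no move → L
n=1: no move → L
n=2: no move → L
n=3: no move → L
n=4: W (go to 0, an L position)
n=5: W (go to 1, an L position)
n=6: W (go to 2, an L position)
n=7: W (go to 3, an L position)
n=8: W (go to 3, an L position)
n=9: W (go to 2, an L position)
n=10: W (go to 3, an L position)
n=11: W (go to 3, an L position)
n=12: L (options 8(W), 7(W), 5(W), 4(W) are all W)
n=13: L (options 9(W), 8(W), 6(W), 5(W) are all W)
n=14: L (options 10(W), 9(W), 7(W), 6(W) are all W)
n=15: L (options 11(W), 10(W), 8(W), 7(W) are all W)
n=16: W (go to 12, an L position)
n=17: W (go to 13, an L position)
L entries with 0 ≤ n ≤ 17: n = 0, 1, 2, 3, 12, 13, 14, 15; that makes 8.

8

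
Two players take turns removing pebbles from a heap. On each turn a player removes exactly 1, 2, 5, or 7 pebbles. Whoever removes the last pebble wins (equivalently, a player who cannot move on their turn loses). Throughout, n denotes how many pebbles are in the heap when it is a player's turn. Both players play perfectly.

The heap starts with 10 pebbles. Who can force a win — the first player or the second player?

Compute win/loss labels from the base case upward. A position with no move is L. Any other position is W if it can reach an L in one move, else L.
n=0: no move → L
n=1: reaches L-position 0 → W
n=2: reaches L-position 0 → W
n=3: only reaches 2(W), 1(W), all W → L
n=4: reaches L-position 3 → W
n=5: reaches L-position 3 → W
n=6: only reaches 5(W), 4(W), 1(W), all W → L
n=7: reaches L-position 6 → W
n=8: reaches L-position 6 → W
n=9: only reaches 8(W), 7(W), 4(W), 2(W), all W → L
n=10: reaches L-position 9 → W
The starting position 10 is W: the player to move should remove 1, leaving 9, handing over an L position.

The first player wins.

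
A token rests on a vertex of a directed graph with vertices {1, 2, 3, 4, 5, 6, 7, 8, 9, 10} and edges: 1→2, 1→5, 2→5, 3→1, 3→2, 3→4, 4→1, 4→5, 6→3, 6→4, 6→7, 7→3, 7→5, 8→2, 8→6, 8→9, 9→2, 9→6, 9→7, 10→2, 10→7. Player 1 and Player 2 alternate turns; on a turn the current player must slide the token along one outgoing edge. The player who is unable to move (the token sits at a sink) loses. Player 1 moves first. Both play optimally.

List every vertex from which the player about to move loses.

Work bottom-up. With no move the player to move loses. Otherwise the position is W if at least one move leads to an L position for the opponent, and L if every move leads to a W.
Every edge goes from a vertex to one that appears earlier in the order 5, 2, 1, 4, 3, 7, 6, 10, 9, 8, so processing vertices in that order labels each vertex after all of its successors.
5: no outgoing edge → L
2: reaches L-position 5 → W
1: reaches L-position 5 → W
4: reaches L-position 5 → W
3: only reaches 4(W), 1(W), 2(W), all W → L
7: reaches L-position 3 → W
6: reaches L-position 3 → W
10: only reaches 7(W), 2(W), all W → L
9: only reaches 6(W), 7(W), 2(W), all W → L
8: reaches L-position 9 → W
The losing starting vertices are exactly the entries labelled L in this table (4 of them).

3, 5, 9, 10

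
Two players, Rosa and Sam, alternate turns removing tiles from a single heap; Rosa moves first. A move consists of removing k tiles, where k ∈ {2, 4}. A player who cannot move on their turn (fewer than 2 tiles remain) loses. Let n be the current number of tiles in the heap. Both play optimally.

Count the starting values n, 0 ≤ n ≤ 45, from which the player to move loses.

16

Classify positions by backward induction: terminal positions (no move available) are L. From any other position, the mover wins iff some move reaches an L.
n=0: no move → L
n=1: no move → L
n=2: reaches L-position 0 → W
n=3: reaches L-position 1 → W
n=4: reaches L-position 0 → W
n=5: reaches L-position 1 → W
n=6: only reaches 4(W), 2(W), all W → L
n=7: only reaches 5(W), 3(W), all W → L
n=8: reaches L-position 6 → W
n=9: reaches L-position 7 → W
n=10: reaches L-position 6 → W
n=11: reaches L-position 7 → W
n=12: only reaches 10(W), 8(W), all W → L
n=13: only reaches 11(W), 9(W), all W → L
n=14: reaches L-position 12 → W
n=15: reaches L-position 13 → W
n=16: reaches L-position 12 → W
n=17: reaches L-position 13 → W
n=18: only reaches 16(W), 14(W), all W → L
n=19: only reaches 17(W), 15(W), all W → L
n=20: reaches L-position 18 → W
n=21: reaches L-position 19 → W
n=22: reaches L-position 18 → W
n=23: reaches L-position 19 → W
n=24: only reaches 22(W), 20(W), all W → L
n=25: only reaches 23(W), 21(W), all W → L
n=26: reaches L-position 24 → W
n=27: reaches L-position 25 → W
n=28: reaches L-position 24 → W
n=29: reaches L-position 25 → W
n=30: only reaches 28(W), 26(W), all W → L
n=31: only reaches 29(W), 27(W), all W → L
n=32: reaches L-position 30 → W
n=33: reaches L-position 31 → W
n=34: reaches L-position 30 → W
n=35: reaches L-position 31 → W
n=36: only reaches 34(W), 32(W), all W → L
n=37: only reaches 35(W), 33(W), all W → L
n=38: reaches L-position 36 → W
n=39: reaches L-position 37 → W
n=40: reaches L-position 36 → W
n=41: reaches L-position 37 → W
n=42: only reaches 40(W), 38(W), all W → L
n=43: only reaches 41(W), 39(W), all W → L
n=44: reaches L-position 42 → W
n=45: reaches L-position 43 → W
L entries with 0 ≤ n ≤ 45: n = 0, 1, 6, 7, 12, 13, 18, 19, 24, 25, 30, 31, 36, 37, 42, 43; that makes 16.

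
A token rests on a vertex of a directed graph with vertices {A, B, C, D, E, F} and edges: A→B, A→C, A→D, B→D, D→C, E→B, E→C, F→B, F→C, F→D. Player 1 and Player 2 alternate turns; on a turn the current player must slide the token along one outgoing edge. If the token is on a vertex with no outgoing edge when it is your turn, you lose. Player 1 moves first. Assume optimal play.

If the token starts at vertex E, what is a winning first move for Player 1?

Move to B.

Use the standard recursion: the mover loses at a terminal position; elsewhere, the mover wins exactly when some move hands the opponent an L position.
Every edge goes from a vertex to one that appears earlier in the order C, D, B, A, F, E, so processing vertices in that order labels each vertex after all of its successors.
C: no outgoing edge → L
D: →C(L), so W
B: →D(W) only, which is W, so L
A: →B(L), so W
F: →B(L), so W
E: →B(L), so W
From E, the L positions reachable in one move are: B, C. Any move reaching one of these is winning.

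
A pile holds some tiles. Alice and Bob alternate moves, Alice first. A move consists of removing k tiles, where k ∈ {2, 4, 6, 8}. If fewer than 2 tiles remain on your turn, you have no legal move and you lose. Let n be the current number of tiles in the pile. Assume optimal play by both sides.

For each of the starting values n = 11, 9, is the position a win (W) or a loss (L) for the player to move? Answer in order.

Use the standard recursion: the mover loses at a terminal position; elsewhere, the mover wins exactly when some move hands the opponent an L position.
n=0: no move → L
n=1: no move → L
n=2: W (go to 0, an L position)
n=3: W (go to 1, an L position)
n=4: W (go to 0, an L position)
n=5: W (go to 1, an L position)
n=6: W (go to 0, an L position)
n=7: W (go to 1, an L position)
n=8: W (go to 0, an L position)
n=9: W (go to 1, an L position)
n=10: L (options 8(W), 6(W), 4(W), 2(W) are all W)
n=11: L (options 9(W), 7(W), 5(W), 3(W) are all W)

11: L, 9: W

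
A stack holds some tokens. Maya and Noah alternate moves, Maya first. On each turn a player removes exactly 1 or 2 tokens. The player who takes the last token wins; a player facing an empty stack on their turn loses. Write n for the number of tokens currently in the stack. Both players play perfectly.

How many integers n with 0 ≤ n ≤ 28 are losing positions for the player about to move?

Classify positions by backward induction: terminal positions (no move available) are L. From any other position, the mover wins iff some move reaches an L.
n=0: no move → L
n=1: W (go to 0, an L position)
n=2: W (go to 0, an L position)
n=3: L (options 2(W), 1(W) are all W)
n=4: W (go to 3, an L position)
n=5: W (go to 3, an L position)
n=6: L (options 5(W), 4(W) are all W)
n=7: W (go to 6, an L position)
n=8: W (go to 6, an L position)
n=9: L (options 8(W), 7(W) are all W)
n=10: W (go to 9, an L position)
n=11: W (go to 9, an L position)
n=12: L (options 11(W), 10(W) are all W)
n=13: W (go to 12, an L position)
n=14: W (go to 12, an L position)
n=15: L (options 14(W), 13(W) are all W)
n=16: W (go to 15, an L position)
n=17: W (go to 15, an L position)
n=18: L (options 17(W), 16(W) are all W)
n=19: W (go to 18, an L position)
n=20: W (go to 18, an L position)
n=21: L (options 20(W), 19(W) are all W)
n=22: W (go to 21, an L position)
n=23: W (go to 21, an L position)
n=24: L (options 23(W), 22(W) are all W)
n=25: W (go to 24, an L position)
n=26: W (go to 24, an L position)
n=27: L (options 26(W), 25(W) are all W)
n=28: W (go to 27, an L position)
L entries with 0 ≤ n ≤ 28: n = 0, 3, 6, 9, 12, 15, 18, 21, 24, 27; that makes 10.

10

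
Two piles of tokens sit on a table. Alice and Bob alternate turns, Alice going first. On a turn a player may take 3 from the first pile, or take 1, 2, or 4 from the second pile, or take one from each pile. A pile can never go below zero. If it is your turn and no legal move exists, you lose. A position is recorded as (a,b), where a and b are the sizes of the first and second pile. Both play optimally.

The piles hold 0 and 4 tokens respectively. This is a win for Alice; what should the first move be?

Classify positions by backward induction: terminal positions (no move available) are L. From any other position, the mover wins iff some move reaches an L.
No move ever increases a pile, so every position that can arise here has a ≤ 0 and b ≤ 4; it is enough to label the cells with 0 ≤ a ≤ 0 and 0 ≤ b ≤ 4.
Every move lowers a or b (never raises either), so fill the grid row by row in increasing a, and left to right within a row: each cell's successors are then already labelled.
      b=0  b=1  b=2  b=3  b=4
a=0:    L    W    W    L    W
Cells with no legal move (terminal, hence L): (0,0).
The remaining L cells, each justified by listing all of its moves:
(0,3): moves to (0,2)(W), (0,1)(W); every one is W ⇒ L
Every other cell has at least one move into one of the L cells above, so it is W.
From (0,4), the L positions reachable in one move are: (0,3), (0,0). Any move reaching one of these is winning.

Move to (0,3).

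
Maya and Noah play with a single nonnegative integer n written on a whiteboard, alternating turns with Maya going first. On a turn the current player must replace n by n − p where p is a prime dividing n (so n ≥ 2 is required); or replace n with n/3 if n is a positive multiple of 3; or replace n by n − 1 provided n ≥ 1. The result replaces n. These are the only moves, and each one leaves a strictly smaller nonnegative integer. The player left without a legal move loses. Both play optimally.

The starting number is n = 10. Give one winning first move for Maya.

Positions with no move are L. A position that does have a move is losing for the player to move precisely when every available move leads to a winning position for the opponent. Fill in the labels:
n=0: no move → L
n=1: can move to 0, which is L ⇒ W
n=2: can move to 0, which is L ⇒ W
n=3: can move to 0, which is L ⇒ W
n=4: moves to 2(W), 3(W); every one is W ⇒ L
n=5: can move to 0, which is L ⇒ W
n=6: can move to 4, which is L ⇒ W
n=7: can move to 0, which is L ⇒ W
n=8: moves to 6(W), 7(W); every one is W ⇒ L
n=9: can move to 8, which is L ⇒ W
n=10: can move to 8, which is L ⇒ W
From 10, the L positions reachable in one move are: 8.

Move to 8.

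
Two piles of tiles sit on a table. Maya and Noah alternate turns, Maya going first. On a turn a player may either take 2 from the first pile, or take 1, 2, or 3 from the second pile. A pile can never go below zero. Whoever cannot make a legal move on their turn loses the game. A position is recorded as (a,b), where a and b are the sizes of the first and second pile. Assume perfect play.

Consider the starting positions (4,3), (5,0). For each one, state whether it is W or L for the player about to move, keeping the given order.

Classify positions by backward induction: terminal positions (no move available) are L. From any other position, the mover wins iff some move reaches an L.
No move ever increases a pile, so every position that can arise here has a ≤ 5 and b ≤ 3; it is enough to label the cells with 0 ≤ a ≤ 5 and 0 ≤ b ≤ 3.
Every move lowers a or b (never raises either), so fill the grid row by row in increasing a, and left to right within a row: each cell's successors are then already labelled.
      b=0  b=1  b=2  b=3
a=0:    L    W    W    W
a=1:    L    W    W    W
a=2:    W    L    W    W
a=3:    W    L    W    W
a=4:    L    W    W    W
a=5:    L    W    W    W
Cells with no legal move (terminal, hence L): (0,0), (1,0).
The remaining L cells, each justified by listing all of its moves:
(2,1): moves to (0,1)(W), (2,0)(W); every one is W ⇒ L
(3,1): moves to (1,1)(W), (3,0)(W); every one is W ⇒ L
(4,0): the only move is to (2,0)(W), a W ⇒ L
(5,0): the only move is to (3,0)(W), a W ⇒ L
Every other cell has at least one move into one of the L cells above, so it is W.
(4,3): the move to (4,0) reaches an L cell, so W
(5,0): one of the L cells justified above, so L

(4,3): W, (5,0): L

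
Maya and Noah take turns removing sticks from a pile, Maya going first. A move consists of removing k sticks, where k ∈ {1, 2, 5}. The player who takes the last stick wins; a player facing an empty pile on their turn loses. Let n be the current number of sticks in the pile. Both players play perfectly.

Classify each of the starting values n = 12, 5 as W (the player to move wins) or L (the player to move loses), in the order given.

12: L, 5: W

Work bottom-up. With no move the player to move loses. Otherwise the position is W if at least one move leads to an L position for the opponent, and L if every move leads to a W.
n=0: no move → L
n=1: →0(L), so W
n=2: →0(L), so W
n=3: →2(W), 1(W) — all W, so L
n=4: →3(L), so W
n=5: →3(L), so W
n=6: →5(W), 4(W), 1(W) — all W, so L
n=7: →6(L), so W
n=8: →6(L), so W
n=9: →8(W), 7(W), 4(W) — all W, so L
n=10: →9(L), so W
n=11: →9(L), so W
n=12: →11(W), 10(W), 7(W) — all W, so L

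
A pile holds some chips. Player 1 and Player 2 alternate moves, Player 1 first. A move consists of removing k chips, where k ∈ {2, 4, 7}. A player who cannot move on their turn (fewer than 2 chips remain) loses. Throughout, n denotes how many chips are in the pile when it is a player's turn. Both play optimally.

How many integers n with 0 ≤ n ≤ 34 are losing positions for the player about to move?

Compute win/loss labels from the base case upward. A position with no move is L. Any other position is W if it can reach an L in one move, else L.
n=0: no move → L
n=1: no move → L
n=2: →0(L), so W
n=3: →1(L), so W
n=4: →0(L), so W
n=5: →1(L), so W
n=6: →4(W), 2(W) — all W, so L
n=7: →0(L), so W
n=8: →6(L), so W
n=9: →7(W), 5(W), 2(W) — all W, so L
n=10: →6(L), so W
n=11: →9(L), so W
n=12: →10(W), 8(W), 5(W) — all W, so L
n=13: →9(L), so W
n=14: →12(L), so W
n=15: →13(W), 11(W), 8(W) — all W, so L
n=16: →12(L), so W
n=17: →15(L), so W
n=18: →16(W), 14(W), 11(W) — all W, so L
n=19: →15(L), so W
n=20: →18(L), so W
n=21: →19(W), 17(W), 14(W) — all W, so L
n=22: →18(L), so W
n=23: →21(L), so W
n=24: →22(W), 20(W), 17(W) — all W, so L
n=25: →21(L), so W
n=26: →24(L), so W
n=27: →25(W), 23(W), 20(W) — all W, so L
n=28: →24(L), so W
n=29: →27(L), so W
n=30: →28(W), 26(W), 23(W) — all W, so L
n=31: →27(L), so W
n=32: →30(L), so W
n=33: →31(W), 29(W), 26(W) — all W, so L
n=34: →30(L), so W
L entries with 0 ≤ n ≤ 34: n = 0, 1, 6, 9, 12, 15, 18, 21, 24, 27, 30, 33; that makes 12.

12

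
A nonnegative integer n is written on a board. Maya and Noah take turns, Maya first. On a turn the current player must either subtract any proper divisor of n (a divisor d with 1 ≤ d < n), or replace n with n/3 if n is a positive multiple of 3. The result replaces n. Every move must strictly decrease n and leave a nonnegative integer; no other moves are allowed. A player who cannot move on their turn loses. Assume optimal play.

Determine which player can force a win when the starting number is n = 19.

Noah wins.

Work bottom-up. With no move the player to move loses. Otherwise the position is W if at least one move leads to an L position for the opponent, and L if every move leads to a W.
n=0: no move → L
n=1: no move → L
n=2: →1(L), so W
n=3: →1(L), so W
n=4: →2(W), 3(W) — all W, so L
n=5: →4(L), so W
n=6: →4(L), so W
n=7: →6(W) only, which is W, so L
n=8: →4(L), so W
n=9: →3(W), 6(W), 8(W) — all W, so L
n=10: →9(L), so W
n=11: →10(W) only, which is W, so L
n=12: →4(L), so W
n=13: →12(W) only, which is W, so L
n=14: →7(L), so W
n=15: →5(W), 10(W), 12(W), 14(W) — all W, so L
n=16: →15(L), so W
n=17: →16(W) only, which is W, so L
n=18: →9(L), so W
n=19: →18(W) only, which is W, so L
Every move from 19 reaches a W position, so the mover loses.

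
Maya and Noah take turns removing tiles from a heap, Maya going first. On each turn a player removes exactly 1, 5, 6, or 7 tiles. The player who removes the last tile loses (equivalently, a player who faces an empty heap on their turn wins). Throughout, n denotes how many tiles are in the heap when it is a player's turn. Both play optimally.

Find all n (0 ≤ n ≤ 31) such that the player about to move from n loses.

1, 3, 5, 13, 15, 17, 25, 27, 29

Use the standard recursion: the mover wins at a terminal position; elsewhere, the mover wins exactly when some move hands the opponent an L position.
n=0: no move; the opponent has just taken the last tile and therefore loses → W
n=1: only reaches 0(W), which is W → L
n=2: reaches L-position 1 → W
n=3: only reaches 2(W), which is W → L
n=4: reaches L-position 3 → W
n=5: only reaches 4(W), 0(W), all W → L
n=6: reaches L-position 5 → W
n=7: reaches L-position 1 → W
n=8: reaches L-position 3 → W
n=9: reaches L-position 3 → W
n=10: reaches L-position 5 → W
n=11: reaches L-position 5 → W
n=12: reaches L-position 5 → W
n=13: only reaches 12(W), 8(W), 7(W), 6(W), all W → L
n=14: reaches L-position 13 → W
n=15: only reaches 14(W), 10(W), 9(W), 8(W), all W → L
n=16: reaches L-position 15 → W
n=17: only reaches 16(W), 12(W), 11(W), 10(W), all W → L
n=18: reaches L-position 17 → W
n=19: reaches L-position 13 → W
n=20: reaches L-position 15 → W
n=21: reaches L-position 15 → W
n=22: reaches L-position 17 → W
n=23: reaches L-position 17 → W
n=24: reaches L-position 17 → W
n=25: only reaches 24(W), 20(W), 19(W), 18(W), all W → L
n=26: reaches L-position 25 → W
n=27: only reaches 26(W), 22(W), 21(W), 20(W), all W → L
n=28: reaches L-position 27 → W
n=29: only reaches 28(W), 24(W), 23(W), 22(W), all W → L
n=30: reaches L-position 29 → W
n=31: reaches L-position 25 → W
The losing starting values of n are exactly the entries labelled L in this table (9 of them).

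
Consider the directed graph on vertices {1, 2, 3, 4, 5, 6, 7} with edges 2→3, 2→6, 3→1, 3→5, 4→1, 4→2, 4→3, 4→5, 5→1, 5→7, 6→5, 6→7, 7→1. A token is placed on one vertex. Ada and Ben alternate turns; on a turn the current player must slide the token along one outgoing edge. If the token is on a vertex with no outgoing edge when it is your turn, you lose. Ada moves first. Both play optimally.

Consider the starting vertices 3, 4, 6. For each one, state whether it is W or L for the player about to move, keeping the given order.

3: W, 4: W, 6: L

Label each position W (a win for the player to move) or L (a loss). A position with no legal move is L; any other position is W exactly when some move reaches an L, and L when every move reaches a W.
Every edge goes from a vertex to one that appears earlier in the order 1, 7, 5, 6, 3, 2, 4, so processing vertices in that order labels each vertex after all of its successors.
1: no outgoing edge → L
7: W (go to 1, an L position)
5: W (go to 1, an L position)
6: L (options 5(W), 7(W) are all W)
3: W (go to 1, an L position)
2: W (go to 6, an L position)
4: W (go to 1, an L position)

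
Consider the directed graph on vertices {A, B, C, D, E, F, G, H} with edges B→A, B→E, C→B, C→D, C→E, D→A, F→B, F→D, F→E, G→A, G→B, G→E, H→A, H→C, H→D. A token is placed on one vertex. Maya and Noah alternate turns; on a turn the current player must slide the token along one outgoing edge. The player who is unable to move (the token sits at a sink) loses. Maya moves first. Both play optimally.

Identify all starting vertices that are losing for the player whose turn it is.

Classify positions by backward induction: terminal positions (no move available) are L. From any other position, the mover wins iff some move reaches an L.
Every edge goes from a vertex to one that appears earlier in the order A, E, B, G, D, C, F, H, so processing vertices in that order labels each vertex after all of its successors.
A: no outgoing edge → L
E: no outgoing edge → L
B: W (go to E, an L position)
G: W (go to E, an L position)
D: W (go to A, an L position)
C: W (go to E, an L position)
F: W (go to E, an L position)
H: W (go to A, an L position)
The losing starting vertices are exactly the entries labelled L in this table (2 of them).

A, E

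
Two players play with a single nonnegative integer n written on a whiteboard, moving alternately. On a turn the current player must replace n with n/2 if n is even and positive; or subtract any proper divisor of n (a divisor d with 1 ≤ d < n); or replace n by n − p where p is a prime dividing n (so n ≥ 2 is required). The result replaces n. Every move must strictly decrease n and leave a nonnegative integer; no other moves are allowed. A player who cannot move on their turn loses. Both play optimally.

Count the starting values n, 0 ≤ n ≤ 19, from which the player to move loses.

5

Compute win/loss labels from the base case upward. A position with no move is L. Any other position is W if it can reach an L in one move, else L.
n=0: no move → L
n=1: no move → L
n=2: →0(L), so W
n=3: →0(L), so W
n=4: →2(W), 3(W) — all W, so L
n=5: →0(L), so W
n=6: →4(L), so W
n=7: →0(L), so W
n=8: →4(L), so W
n=9: →6(W), 8(W) — all W, so L
n=10: →9(L), so W
n=11: →0(L), so W
n=12: →9(L), so W
n=13: →0(L), so W
n=14: →7(W), 12(W), 13(W) — all W, so L
n=15: →14(L), so W
n=16: →14(L), so W
n=17: →0(L), so W
n=18: →9(L), so W
n=19: →0(L), so W
L entries with 0 ≤ n ≤ 19: n = 0, 1, 4, 9, 14; that makes 5.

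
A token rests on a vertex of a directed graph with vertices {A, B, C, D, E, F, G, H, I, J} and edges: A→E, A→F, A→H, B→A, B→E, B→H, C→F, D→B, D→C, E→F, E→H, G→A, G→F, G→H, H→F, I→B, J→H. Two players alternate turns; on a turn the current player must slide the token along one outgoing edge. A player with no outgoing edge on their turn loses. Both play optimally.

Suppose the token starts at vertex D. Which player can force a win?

Build the W/L table. Terminal = L. A non-terminal position is W if it has a move to some L; otherwise it is L.
Every edge goes from a vertex to one that appears earlier in the order F, H, E, A, B, J, C, D, I, G, so processing vertices in that order labels each vertex after all of its successors.
F: no outgoing edge → L
H: →F(L), so W
E: →F(L), so W
A: →F(L), so W
B: →A(W), E(W), H(W) — all W, so L
J: →H(W) only, which is W, so L
C: →F(L), so W
D: →B(L), so W
I: →B(L), so W
G: →F(L), so W
From D the player to move can move to B, reaching an L position.

The first player wins.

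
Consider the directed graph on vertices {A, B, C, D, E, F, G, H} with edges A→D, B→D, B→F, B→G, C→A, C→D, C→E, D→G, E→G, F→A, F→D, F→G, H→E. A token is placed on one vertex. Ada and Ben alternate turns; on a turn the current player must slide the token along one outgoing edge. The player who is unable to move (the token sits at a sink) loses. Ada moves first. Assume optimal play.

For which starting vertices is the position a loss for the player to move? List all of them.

A, G, H

Positions with no move are L. A position that does have a move is losing for the player to move precisely when every available move leads to a winning position for the opponent. Fill in the labels:
Every edge goes from a vertex to one that appears earlier in the order G, D, A, E, F, B, C, H, so processing vertices in that order labels each vertex after all of its successors.
G: no outgoing edge → L
D: →G(L), so W
A: →D(W) only, which is W, so L
E: →G(L), so W
F: →A(L), so W
B: →G(L), so W
C: →A(L), so W
H: →E(W) only, which is W, so L
Reading off the rows marked L gives the requested list; there are 3 such vertices.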